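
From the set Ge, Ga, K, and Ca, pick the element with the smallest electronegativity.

K is in period 4, group 1; Ca is in period 4, group 2; Ga is in period 4, group 13; Ge is in period 4, group 14.
EN rises left→right (higher Z_eff, smaller atoms) and falls top→bottom (larger, more shielded atoms).
All lie in period 4, so electronegativity increases left to right.
The smallest electronegativity among these belongs to K.

K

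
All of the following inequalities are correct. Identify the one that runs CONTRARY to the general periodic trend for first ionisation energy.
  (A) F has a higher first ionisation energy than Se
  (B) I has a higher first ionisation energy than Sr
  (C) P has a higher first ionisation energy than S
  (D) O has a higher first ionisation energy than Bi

The general trend: first ionisation energy increases across a period and decreases down a group.
(A) F (period 2, group 17) vs Se (period 4, group 16): the stated order agrees with the simple trend.
(B) I (period 5, group 17) vs Sr (period 5, group 2): the stated order agrees with the simple trend.
(C) P (period 3, group 15) vs S (period 3, group 16): the stated order contradicts the simple trend.
(D) O (period 2, group 16) vs Bi (period 6, group 15): the stated order agrees with the simple trend.
The exception is (C): S (3p⁴) ionizes more easily than half-filled P (3p³) because the paired 3p electron in S is pushed out by e⁻–e⁻ repulsion.

(C)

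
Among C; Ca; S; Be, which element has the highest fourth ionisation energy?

Consider each +3 ion: C³⁺ still has 1 valence electron; Ca³⁺ is already 1 electron into the core; S³⁺ still has 3 valence electrons; Be³⁺ is already 1 electron into the core.
Core electrons are held far more tightly than valence electrons, so Ca and Be top the IE_4 order.
Valence configurations: C³⁺ [He]2s¹, S³⁺ [Ne]3s²3p¹.
Approximate IE_4 values (kJ/mol): C 6223, Ca 6491, S 4556, Be 21007.
Putting it together, IE_4: S < C < Ca < Be.

Be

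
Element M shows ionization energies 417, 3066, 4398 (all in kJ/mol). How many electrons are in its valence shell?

1

Look for the largest jump between consecutive ionization energies: IE2/IE1 ≈ 7.4, far larger than any earlier ratio.
That jump marks the point where a core electron is being removed. So the atom has 1 valence electron.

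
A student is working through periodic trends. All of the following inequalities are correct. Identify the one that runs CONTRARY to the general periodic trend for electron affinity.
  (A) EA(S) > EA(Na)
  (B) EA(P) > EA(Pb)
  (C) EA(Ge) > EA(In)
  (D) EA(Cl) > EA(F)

The general trend: electron affinity increases across a period and decreases down a group.
(A) S (period 3, group 16) vs Na (period 3, group 1): the stated order agrees with the simple trend.
(B) P (period 3, group 15) vs Pb (period 6, group 14): the stated order agrees with the simple trend.
(C) Ge (period 4, group 14) vs In (period 5, group 13): the stated order agrees with the simple trend.
(D) Cl (period 3, group 17) vs F (period 2, group 17): the stated order contradicts the simple trend.
The exception is (D): F's small 2p subshell makes the incoming electron feel strong e⁻–e⁻ repulsion, so Cl actually releases more energy on gaining an electron.

(D)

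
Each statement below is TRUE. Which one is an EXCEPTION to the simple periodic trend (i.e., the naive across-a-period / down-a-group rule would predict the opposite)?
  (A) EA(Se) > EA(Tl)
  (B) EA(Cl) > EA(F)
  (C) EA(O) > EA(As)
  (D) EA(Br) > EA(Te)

The general trend: electron affinity increases across a period and decreases down a group.
(A) Se (period 4, group 16) vs Tl (period 6, group 13): the stated order agrees with the simple trend.
(B) Cl (period 3, group 17) vs F (period 2, group 17): the stated order contradicts the simple trend.
(C) O (period 2, group 16) vs As (period 4, group 15): the stated order agrees with the simple trend.
(D) Br (period 4, group 17) vs Te (period 5, group 16): the stated order agrees with the simple trend.
The exception is (B): F's small 2p subshell makes the incoming electron feel strong e⁻–e⁻ repulsion, so Cl actually releases more energy on gaining an electron.

(B)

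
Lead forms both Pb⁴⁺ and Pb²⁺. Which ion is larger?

Both ions have Z = 82 protons, but Pb⁴⁺ has lost more electrons, so its remaining electrons feel a larger effective nuclear charge per electron and are pulled in more tightly.
Higher positive charge → smaller ion, so Pb²⁺ > Pb⁴⁺.

Pb²⁺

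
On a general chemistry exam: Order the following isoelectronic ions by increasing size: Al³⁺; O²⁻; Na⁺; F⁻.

All of these have 10 electrons, so size is governed by nuclear charge alone: the more protons, the stronger the pull on the same electron cloud, and the smaller the ion.
Nuclear charges: Al³⁺ (Z=13), Na⁺ (Z=11), F⁻ (Z=9), O²⁻ (Z=8).
Smallest to largest: Al³⁺ < Na⁺ < F⁻ < O²⁻.

Al³⁺, Na⁺, F⁻, O²⁻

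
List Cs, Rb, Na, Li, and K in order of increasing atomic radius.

Li is in period 2, group 1; Na is in period 3, group 1; K is in period 4, group 1; Rb is in period 5, group 1; Cs is in period 6, group 1.
Atomic radius shrinks across a period as nuclear charge pulls the same shell inward, and grows down a group as new shells are added.
All are in group 1, so atomic radius increases down the group.
So from smallest to largest: Li < Na < K < Rb < Cs.

Li < Na < K < Rb < Cs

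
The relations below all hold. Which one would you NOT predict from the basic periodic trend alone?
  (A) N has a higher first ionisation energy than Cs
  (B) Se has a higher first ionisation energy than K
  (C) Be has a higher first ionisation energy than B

(C)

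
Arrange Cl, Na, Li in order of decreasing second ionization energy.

Li > Na > Cl

The second ionization energy removes an electron from the +1 ion. For each element: Cl⁺ still has 6 valence electrons; Na⁺ is the bare [Ne] core; Li⁺ is the bare [He] core.
Core electrons are held far more tightly than valence electrons, so Na and Li top the IE_2 order.
Approximate IE_2 values (kJ/mol): Cl 2298, Na 4562, Li 7298.
Putting it together, IE_2: Cl < Na < Li.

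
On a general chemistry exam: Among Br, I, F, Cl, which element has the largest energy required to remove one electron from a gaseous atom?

F is in period 2, group 17; Cl is in period 3, group 17; Br is in period 4, group 17; I is in period 5, group 17.
Across a period the outer electron is held more tightly (higher IE₁); down a group it sits in a higher shell, more shielded, and comes off more easily.
All are in group 17, so first ionization energy increases up the group.
The largest energy required to remove one electron from a gaseous atom among these belongs to F.

F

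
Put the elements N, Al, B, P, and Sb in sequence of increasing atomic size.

N, B, P, Al, Sb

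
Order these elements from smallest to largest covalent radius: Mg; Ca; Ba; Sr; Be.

Be is in period 2, group 2; Mg is in period 3, group 2; Ca is in period 4, group 2; Sr is in period 5, group 2; Ba is in period 6, group 2.
Radius decreases left→right (rising Z_eff, same n) and increases top→bottom (higher n).
All are in group 2, so atomic radius increases down the group.
So from smallest to largest: Be < Mg < Ca < Sr < Ba.

Be < Mg < Ca < Sr < Ba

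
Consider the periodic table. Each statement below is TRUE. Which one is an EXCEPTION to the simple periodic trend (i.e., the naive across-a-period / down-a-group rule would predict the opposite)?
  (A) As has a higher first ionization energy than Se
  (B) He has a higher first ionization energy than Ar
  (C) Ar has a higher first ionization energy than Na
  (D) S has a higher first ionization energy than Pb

(A)

The general trend: first ionization energy increases across a period and decreases down a group.
(A) As (period 4, group 15) vs Se (period 4, group 16): the stated order contradicts the simple trend.
(B) He (period 1, group 18) vs Ar (period 3, group 18): the stated order agrees with the simple trend.
(C) Ar (period 3, group 18) vs Na (period 3, group 1): the stated order agrees with the simple trend.
(D) S (period 3, group 16) vs Pb (period 6, group 14): the stated order agrees with the simple trend.
The exception is (A): Se (4p⁴) ionizes more easily than half-filled As (4p³).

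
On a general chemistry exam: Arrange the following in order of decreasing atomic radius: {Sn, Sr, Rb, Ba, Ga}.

Rb > Ba > Sr > Sn > Ga

Ga is in period 4, group 13; Rb is in period 5, group 1; Sr is in period 5, group 2; Sn is in period 5, group 14; Ba is in period 6, group 2.
Across a period the added protons contract the valence shell; down a group each new principal shell makes the atom larger.
These span different periods and groups, so the two trends combine.
Sn > Ga: the two effects oppose for this pair; the down-group effect wins (140 vs 124 pm).
Sr > Sn: Sr lies to the left of Sn in period 5, so the across-period effect alone puts Sr larger.
Ba > Sr: Ba sits below Sr in group 2, so the down-group effect alone puts Ba larger.
Rb > Ba: the two effects oppose for this pair; the across-period effect wins (210 vs 196 pm).
For reference (pm): Ga 124, Rb 210, Sr 185, Sn 140, Ba 196.
So from largest to smallest: Rb > Ba > Sr > Sn > Ga.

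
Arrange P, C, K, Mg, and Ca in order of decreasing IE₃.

Mg > Ca > C > K > P

After 2 electrons have been removed, what remains? P²⁺ still has 3 valence electrons; C²⁺ still has 2 valence electrons; K²⁺ is already 1 electron into the core; Mg²⁺ is the bare [Ne] core; Ca²⁺ is the bare [Ar] core.
Usually core removal costs more than valence removal, but here the competition is close: a tightly held n=2 valence electron can cost more to remove than an n=3 core electron, so the actual values have to decide it.
Valence configurations: P²⁺ [Ne]3s²3p¹, C²⁺ [He]2s².
Approximate IE_3 values (kJ/mol): P 2914, C 4620, K 4420, Mg 7733, Ca 4912.
Hence IE_3: P < K < C < Ca < Mg.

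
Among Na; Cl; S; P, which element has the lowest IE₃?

P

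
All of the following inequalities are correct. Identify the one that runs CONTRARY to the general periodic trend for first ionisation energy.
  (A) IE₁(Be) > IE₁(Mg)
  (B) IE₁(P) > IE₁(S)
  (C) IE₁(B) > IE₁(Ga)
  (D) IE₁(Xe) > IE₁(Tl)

(B)

The general trend: first ionisation energy increases across a period and decreases down a group.
(A) Be (period 2, group 2) vs Mg (period 3, group 2): the stated order agrees with the simple trend.
(B) P (period 3, group 15) vs S (period 3, group 16): the stated order contradicts the simple trend.
(C) B (period 2, group 13) vs Ga (period 4, group 13): the stated order agrees with the simple trend.
(D) Xe (period 5, group 18) vs Tl (period 6, group 13): the stated order agrees with the simple trend.
The exception is (B): S (3p⁴) ionizes more easily than half-filled P (3p³) because the paired 3p electron in S is pushed out by e⁻–e⁻ repulsion.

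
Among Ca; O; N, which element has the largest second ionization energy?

O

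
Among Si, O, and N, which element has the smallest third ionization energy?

Si

After 2 electrons have been removed, what remains? Si²⁺ still has 2 valence electrons; O²⁺ still has 4 valence electrons; N²⁺ still has 3 valence electrons.
All are still removing valence electrons, so compare the +2 ions as you would atoms: IE_3 generally rises across a period (higher Z_eff) and falls down a group (larger shell), subject to the usual subshell exceptions.
Valence configurations: Si²⁺ [Ne]3s², O²⁺ [He]2s²2p², N²⁺ [He]2s²2p¹.
Tabulated IE_3 (kJ/mol): Si 3232, O 5300, N 4578.
Putting it together, IE_3: Si < N < O.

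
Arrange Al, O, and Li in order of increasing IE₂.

Consider each +1 ion: Al⁺ still has 2 valence electrons; O⁺ still has 5 valence electrons; Li⁺ is the bare [He] core.
Core electrons are held far more tightly than valence electrons, so Li tops the IE_2 order.
Valence configurations: Al⁺ [Ne]3s², O⁺ [He]2s²2p³.
Tabulated IE_2 (kJ/mol): Al 1817, O 3388, Li 7298.
So the second ionization energies run Al < O < Li.

Al, O, Li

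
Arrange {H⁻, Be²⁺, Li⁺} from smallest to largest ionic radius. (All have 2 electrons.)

Be²⁺ < Li⁺ < H⁻

All of these have 2 electrons, so size is governed by nuclear charge alone: the more protons, the stronger the pull on the same electron cloud, and the smaller the ion.
Nuclear charges: Be²⁺ (Z=4), Li⁺ (Z=3), H⁻ (Z=1).
Smallest to largest: Be²⁺ < Li⁺ < H⁻.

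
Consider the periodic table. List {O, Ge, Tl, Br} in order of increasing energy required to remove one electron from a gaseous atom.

Tl, Ge, Br, O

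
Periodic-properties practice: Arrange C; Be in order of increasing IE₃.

Consider each +2 ion: C²⁺ still has 2 valence electrons; Be²⁺ is the bare [He] core.
Breaking into a closed-shell core is much more expensive than removing a leftover valence electron — Be has the largest IE_3 here.
Approximate IE_3 values (kJ/mol): C 4620, Be 14849.
Hence IE_3: C < Be.

C < Be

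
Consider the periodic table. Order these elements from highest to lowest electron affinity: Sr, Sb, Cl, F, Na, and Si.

Cl > F > Si > Sb > Na > Sr

F is in period 2, group 17; Na is in period 3, group 1; Si is in period 3, group 14; Cl is in period 3, group 17; Sr is in period 5, group 2; Sb is in period 5, group 15.
EA tends to increase across a period and decrease down a group, though the pattern is less regular than for IE or radius.
These span different periods and groups, so the two trends combine.
Na > Sr: the two effects oppose for this pair; the down-group effect wins (53 vs 5 kJ/mol).
Sb > Na: period and group pull opposite ways; the across-period shift dominates (103 vs 53 kJ/mol).
Si > Sb: the two effects oppose for this pair; the down-group effect wins (134 vs 103 kJ/mol).
F > Si: both effects reinforce here, so F is clearly the higher of the two.
Cl > F: this pair runs against the simple trend — see the exception note.
Note the exception: Cl has a higher electron affinity than F, contrary to the simple trend — F's small 2p subshell makes the incoming electron feel strong e⁻–e⁻ repulsion, so Cl actually releases more energy on gaining an electron.
Approximate values (kJ/mol): F 328, Na 53, Si 134, Cl 349, Sr 5, Sb 103.
So from highest to lowest: Cl > F > Si > Sb > Na > Sr.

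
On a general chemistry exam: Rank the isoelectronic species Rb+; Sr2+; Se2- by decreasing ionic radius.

Se2-, Rb+, Sr2+

All of these have 36 electrons, so size is governed by nuclear charge alone: the more protons, the stronger the pull on the same electron cloud, and the smaller the ion.
Nuclear charges: Sr2+ (Z=38), Rb+ (Z=37), Se2- (Z=34).
Largest to smallest: Se2- > Rb+ > Sr2+.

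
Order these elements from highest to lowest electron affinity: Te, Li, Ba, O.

Li is in period 2, group 1; O is in period 2, group 16; Te is in period 5, group 16; Ba is in period 6, group 2.
Adding an electron releases more energy for atoms nearer the top right (short of the noble gases).
These span different periods and groups, so the two trends combine.
Li > Ba: the two effects oppose for this pair; the down-group effect wins (60 vs 14 kJ/mol).
O > Li: O lies to the right of Li in period 2, so the across-period effect alone puts O higher.
Te > O: this pair runs against the simple trend — see the exception note.
Note the exception: Te has a higher electron affinity than O, contrary to the simple trend — O's compact 2p subshell gives strong electron–electron repulsion on the added electron.
Approximate values (kJ/mol): Li 60, O 141, Te 190, Ba 14.
So from highest to lowest: Te > O > Li > Ba.

Te > O > Li > Ba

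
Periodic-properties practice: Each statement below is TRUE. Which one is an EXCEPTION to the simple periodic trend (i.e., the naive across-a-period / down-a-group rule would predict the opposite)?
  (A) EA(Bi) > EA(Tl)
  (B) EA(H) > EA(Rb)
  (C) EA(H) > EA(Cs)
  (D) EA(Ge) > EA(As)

(D)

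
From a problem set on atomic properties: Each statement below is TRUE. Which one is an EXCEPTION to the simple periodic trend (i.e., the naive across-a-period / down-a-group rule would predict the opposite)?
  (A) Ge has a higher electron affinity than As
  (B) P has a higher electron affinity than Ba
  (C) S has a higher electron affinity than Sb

(A)

The general trend: electron affinity increases across a period and decreases down a group.
(A) Ge (period 4, group 14) vs As (period 4, group 15): the stated order contradicts the simple trend.
(B) P (period 3, group 15) vs Ba (period 6, group 2): the stated order agrees with the simple trend.
(C) S (period 3, group 16) vs Sb (period 5, group 15): the stated order agrees with the simple trend.
The exception is (A): adding an electron to As's half-filled 4p³ is unfavourable, so Ge (4p²) has the more exothermic EA.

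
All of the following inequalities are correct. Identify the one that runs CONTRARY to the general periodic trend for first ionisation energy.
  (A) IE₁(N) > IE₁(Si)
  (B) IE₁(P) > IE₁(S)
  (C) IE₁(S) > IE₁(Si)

The general trend: first ionisation energy increases across a period and decreases down a group.
(A) N (period 2, group 15) vs Si (period 3, group 14): the stated order agrees with the simple trend.
(B) P (period 3, group 15) vs S (period 3, group 16): the stated order contradicts the simple trend.
(C) S (period 3, group 16) vs Si (period 3, group 14): the stated order agrees with the simple trend.
The exception is (B): S (3p⁴) ionizes more easily than half-filled P (3p³) because the paired 3p electron in S is pushed out by e⁻–e⁻ repulsion.

(B)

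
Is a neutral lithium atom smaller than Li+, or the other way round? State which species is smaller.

Li+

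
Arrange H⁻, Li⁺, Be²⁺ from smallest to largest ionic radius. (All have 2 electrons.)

Be²⁺ < Li⁺ < H⁻

All of these have 2 electrons, so size is governed by nuclear charge alone: the more protons, the stronger the pull on the same electron cloud, and the smaller the ion.
Nuclear charges: Be²⁺ (Z=4), Li⁺ (Z=3), H⁻ (Z=1).
Smallest to largest: Be²⁺ < Li⁺ < H⁻.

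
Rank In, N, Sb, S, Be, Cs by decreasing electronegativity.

N > S > Sb > In > Be > Cs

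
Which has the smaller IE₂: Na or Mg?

Mg

The second ionization energy removes an electron from the +1 ion. For each element: Na⁺ is the bare [Ne] core; Mg⁺ still has 1 valence electron.
Pulling an electron out of a noble-gas core costs far more than removing a remaining valence electron, so Na sits at the high end of IE_2.
Approximate IE_2 values (kJ/mol): Na 4562, Mg 1451.
So the second ionization energies run Mg < Na.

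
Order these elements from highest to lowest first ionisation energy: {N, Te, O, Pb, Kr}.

N, Kr, O, Te, Pb

First ionization energy rises across a period (greater Z_eff holds electrons more tightly) and falls down a group (valence electrons are farther from the nucleus).
Neither a single period nor a single group — weigh both effects.
Te > Pb: relative to Pb, both the across-period and down-group shifts push Te's first ionization energy up.
O > Te: they share group 16; the group trend gives O the larger value.
Kr > O: period and group pull opposite ways; the across-period shift dominates (1351 vs 1314 kJ/mol).
N > Kr: period and group pull opposite ways; the down-group shift dominates (1402 vs 1351 kJ/mol).
Note the exception: N has a higher first ionization energy than O, contrary to the simple trend — pairing an electron in O's 2p⁴ costs repulsion energy, so O ionizes more easily than half-filled N (2p³).
For reference (kJ/mol): N 1402, O 1314, Kr 1351, Te 869, Pb 716.
So from highest to lowest: N > Kr > O > Te > Pb.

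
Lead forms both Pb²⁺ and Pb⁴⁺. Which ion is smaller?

Pb⁴⁺

Both ions have Z = 82 protons, but Pb⁴⁺ has lost more electrons, so its remaining electrons feel a larger effective nuclear charge per electron and are pulled in more tightly.
Higher positive charge → smaller ion, so Pb²⁺ > Pb⁴⁺.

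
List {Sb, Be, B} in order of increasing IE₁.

Be is in period 2, group 2; B is in period 2, group 13; Sb is in period 5, group 15.
IE₁ increases left→right with effective nuclear charge and decreases top→bottom as the valence shell moves farther out.
These span different periods and groups, so the two trends combine.
Sb > B: the two effects oppose for this pair; the across-period effect wins (831 vs 801 kJ/mol).
Be > Sb: period and group pull opposite ways; the down-group shift dominates (900 vs 831 kJ/mol).
Note the exception: Be has a higher first ionization energy than B, contrary to the simple trend — removing B's lone 2p electron is easier than breaking Be's filled 2s².
Tabulated first ionization energy (kJ/mol): Be 900, B 801, Sb 831.
So from lowest to highest: B < Sb < Be.

B < Sb < Be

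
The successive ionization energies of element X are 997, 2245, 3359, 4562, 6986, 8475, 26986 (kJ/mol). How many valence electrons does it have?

6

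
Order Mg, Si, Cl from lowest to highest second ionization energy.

Mg < Si < Cl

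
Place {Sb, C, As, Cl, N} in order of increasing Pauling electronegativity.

Sb, As, C, N, Cl

C is in period 2, group 14; N is in period 2, group 15; Cl is in period 3, group 17; As is in period 4, group 15; Sb is in period 5, group 15.
Atoms toward the upper right of the periodic table pull bonding electrons most strongly.
Here both period and group differ, so the two effects have to be weighed against each other.
As > Sb: As sits above Sb in group 15, so the down-group effect alone puts As higher.
C > As: the two effects oppose for this pair; the down-group effect wins (2.55 vs 2.18).
N > C: N lies to the right of C in period 2, so the across-period effect alone puts N higher.
Cl > N: the two effects oppose for this pair; the across-period effect wins (3.16 vs 3.04).
Approximate values (Pauling): C 2.55, N 3.04, Cl 3.16, As 2.18, Sb 2.05.
So from lowest to highest: Sb < As < C < N < Cl.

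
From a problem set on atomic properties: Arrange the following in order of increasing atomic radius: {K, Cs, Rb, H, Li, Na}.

H < Li < Na < K < Rb < Cs

H is in period 1, group 1; Li is in period 2, group 1; Na is in period 3, group 1; K is in period 4, group 1; Rb is in period 5, group 1; Cs is in period 6, group 1.
Across a period the added protons contract the valence shell; down a group each new principal shell makes the atom larger.
All are in group 1, so atomic radius increases down the group.
So from smallest to largest: H < Li < Na < K < Rb < Cs.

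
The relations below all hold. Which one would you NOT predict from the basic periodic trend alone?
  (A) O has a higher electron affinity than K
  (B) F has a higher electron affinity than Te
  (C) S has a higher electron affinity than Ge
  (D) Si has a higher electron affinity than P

(D)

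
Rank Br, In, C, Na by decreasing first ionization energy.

C is in period 2, group 14; Na is in period 3, group 1; Br is in period 4, group 17; In is in period 5, group 13.
Across a period the outer electron is held more tightly (higher IE₁); down a group it sits in a higher shell, more shielded, and comes off more easily.
These span different periods and groups, so the two trends combine.
In > Na: the two effects oppose for this pair; the across-period effect wins (558 vs 496 kJ/mol).
C > In: both effects reinforce here, so C is clearly the higher of the two.
Br > C: the two effects oppose for this pair; the across-period effect wins (1140 vs 1086 kJ/mol).
Approximate values (kJ/mol): C 1086, Na 496, Br 1140, In 558.
So from highest to lowest: Br > C > In > Na.

Br > C > In > Na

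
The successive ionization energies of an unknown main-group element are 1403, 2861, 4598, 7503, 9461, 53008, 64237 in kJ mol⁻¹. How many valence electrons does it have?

Look for the largest jump between consecutive ionization energies: IE6/IE5 ≈ 5.6, far larger than any earlier ratio.
That jump marks the point where a core electron is being removed. So the atom has 5 valence electrons.

5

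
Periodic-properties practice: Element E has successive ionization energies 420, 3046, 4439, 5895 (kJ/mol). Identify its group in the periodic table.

Look for the largest jump between consecutive ionization energies: IE2/IE1 ≈ 7.3, far larger than any earlier ratio.
That jump marks the point where a core electron is being removed. So the atom has 1 valence electron.
A main-group element with 1 valence electron is in group 1.

Group 1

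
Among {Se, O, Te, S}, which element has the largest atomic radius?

Te

O is in period 2, group 16; S is in period 3, group 16; Se is in period 4, group 16; Te is in period 5, group 16.
Radius decreases left→right (rising Z_eff, same n) and increases top→bottom (higher n).
All are in group 16, so atomic radius increases down the group.
The largest atomic radius among these belongs to Te.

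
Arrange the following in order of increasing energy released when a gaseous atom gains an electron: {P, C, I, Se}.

C is in period 2, group 14; P is in period 3, group 15; Se is in period 4, group 16; I is in period 5, group 17.
Electron affinity generally becomes more exothermic across a period toward the halogens and less exothermic down a group.
These sit on a diagonal, where the across-period and down-group effects partly cancel.
C > P: the two effects oppose for this pair; the down-group effect wins (122 vs 72 kJ/mol).
Se > C: the two effects oppose for this pair; the across-period effect wins (195 vs 122 kJ/mol).
I > Se: the two effects oppose for this pair; the across-period effect wins (295 vs 195 kJ/mol).
For reference (kJ/mol): C 122, P 72, Se 195, I 295.
So from lowest to highest: P < C < Se < I.

P < C < Se < I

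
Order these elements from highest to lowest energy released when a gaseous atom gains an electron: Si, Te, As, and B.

B is in period 2, group 13; Si is in period 3, group 14; As is in period 4, group 15; Te is in period 5, group 16.
Adding an electron releases more energy for atoms nearer the top right (short of the noble gases).
A diagonal step moves right (one effect) and down (the opposite effect) at once.
As > B: period and group pull opposite ways; the across-period shift dominates (78 vs 27 kJ/mol).
Si > As: the two effects oppose for this pair; the down-group effect wins (134 vs 78 kJ/mol).
Te > Si: the two effects oppose for this pair; the across-period effect wins (190 vs 134 kJ/mol).
Tabulated electron affinity (kJ/mol): B 27, Si 134, As 78, Te 190.
So from highest to lowest: Te > Si > As > B.

Te, Si, As, B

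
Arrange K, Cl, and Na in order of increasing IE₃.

Cl, K, Na

IE_3 is the cost of taking one more electron from the +2 cation: K²⁺ is already 1 electron into the core; Cl²⁺ still has 5 valence electrons; Na²⁺ is already 1 electron into the core.
Breaking into a closed-shell core is much more expensive than removing a leftover valence electron — K and Na have the largest IE_3 here.
The numbers (kJ/mol): K 4420, Cl 3822, Na 6910.
Hence IE_3: Cl < K < Na.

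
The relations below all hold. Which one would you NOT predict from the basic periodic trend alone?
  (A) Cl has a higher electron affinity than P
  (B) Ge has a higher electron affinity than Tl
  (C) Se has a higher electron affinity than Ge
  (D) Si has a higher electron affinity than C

(D)

The general trend: electron affinity increases across a period and decreases down a group.
(A) Cl (period 3, group 17) vs P (period 3, group 15): the stated order agrees with the simple trend.
(B) Ge (period 4, group 14) vs Tl (period 6, group 13): the stated order agrees with the simple trend.
(C) Se (period 4, group 16) vs Ge (period 4, group 14): the stated order agrees with the simple trend.
(D) Si (period 3, group 14) vs C (period 2, group 14): the stated order contradicts the simple trend.
The exception is (D): Si's larger, more diffuse 3p orbitals accept an added electron slightly more readily than C's compact 2p.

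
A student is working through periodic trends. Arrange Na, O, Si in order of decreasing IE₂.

Na, O, Si

Consider each +1 ion: Na⁺ is the bare [Ne] core; O⁺ still has 5 valence electrons; Si⁺ still has 3 valence electrons.
Core electrons are held far more tightly than valence electrons, so Na tops the IE_2 order.
Valence configurations: O⁺ [He]2s²2p³, Si⁺ [Ne]3s²3p¹.
Tabulated IE_2 (kJ/mol): Na 4562, O 3388, Si 1577.
Putting it together, IE_2: Si < O < Na.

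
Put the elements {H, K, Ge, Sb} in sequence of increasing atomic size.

H < Ge < Sb < K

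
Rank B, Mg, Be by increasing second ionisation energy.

The second ionization energy removes an electron from the +1 ion. For each element: B⁺ still has 2 valence electrons; Mg⁺ still has 1 valence electron; Be⁺ still has 1 valence electron.
All are still removing valence electrons, so compare the +1 ions as you would atoms: IE_2 generally rises across a period (higher Z_eff) and falls down a group (larger shell), subject to the usual subshell exceptions.
Valence configurations: B⁺ [He]2s², Mg⁺ [Ne]3s¹, Be⁺ [He]2s¹.
Approximate IE_2 values (kJ/mol): B 2427, Mg 1451, Be 1757.
Hence IE_2: Mg < Be < B.

Mg, Be, B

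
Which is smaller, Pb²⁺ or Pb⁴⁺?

Both ions have Z = 82 protons, but Pb⁴⁺ has lost more electrons, so its remaining electrons feel a larger effective nuclear charge per electron and are pulled in more tightly.
Higher positive charge → smaller ion, so Pb²⁺ > Pb⁴⁺.

Pb⁴⁺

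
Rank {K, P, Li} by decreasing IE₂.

Li, K, P

The second ionization energy removes an electron from the +1 ion. For each element: K⁺ is the bare [Ar] core; P⁺ still has 4 valence electrons; Li⁺ is the bare [He] core.
Breaking into a closed-shell core is much more expensive than removing a leftover valence electron — K and Li have the largest IE_2 here.
Approximate IE_2 values (kJ/mol): K 3052, P 1907, Li 7298.
So the second ionization energies run P < K < Li.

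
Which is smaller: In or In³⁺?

In³⁺

Forming In³⁺ removes 3 electrons from In. Fewer electrons for the same nuclear charge means less shielding and a higher Z_eff on the remaining electrons, and for main-group metals the entire outer shell is lost.
A cation is smaller than its parent atom: In³⁺ < In.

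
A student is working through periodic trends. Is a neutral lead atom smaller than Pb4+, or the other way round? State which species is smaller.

Forming Pb4+ removes 4 electrons from Pb. Fewer electrons for the same nuclear charge means less shielding and a higher Z_eff on the remaining electrons.
A cation is smaller than its parent atom: Pb4+ < Pb.

Pb4+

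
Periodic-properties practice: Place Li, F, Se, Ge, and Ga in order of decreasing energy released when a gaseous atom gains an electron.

Adding an electron releases more energy for atoms nearer the top right (short of the noble gases).
Neither a single period nor a single group — weigh both effects.
Li > Ga: the two effects oppose for this pair; the down-group effect wins (60 vs 29 kJ/mol).
Ge > Li: the two effects oppose for this pair; the across-period effect wins (119 vs 60 kJ/mol).
Se > Ge: both are in period 4; the period trend gives Se the larger value.
F > Se: both effects reinforce here, so F is clearly the higher of the two.
Approximate values (kJ/mol): Li 60, F 328, Ga 29, Ge 119, Se 195.
So from highest to lowest: F > Se > Ge > Li > Ga.

F > Se > Ge > Li > Ga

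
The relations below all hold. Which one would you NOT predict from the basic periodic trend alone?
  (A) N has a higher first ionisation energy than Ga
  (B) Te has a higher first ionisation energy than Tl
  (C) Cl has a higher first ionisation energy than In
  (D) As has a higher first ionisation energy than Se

The general trend: first ionisation energy increases across a period and decreases down a group.
(A) N (period 2, group 15) vs Ga (period 4, group 13): the stated order agrees with the simple trend.
(B) Te (period 5, group 16) vs Tl (period 6, group 13): the stated order agrees with the simple trend.
(C) Cl (period 3, group 17) vs In (period 5, group 13): the stated order agrees with the simple trend.
(D) As (period 4, group 15) vs Se (period 4, group 16): the stated order contradicts the simple trend.
The exception is (D): Se (4p⁴) ionizes more easily than half-filled As (4p³).

(D)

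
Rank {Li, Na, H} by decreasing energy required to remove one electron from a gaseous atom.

H is in period 1, group 1; Li is in period 2, group 1; Na is in period 3, group 1.
Across a period the outer electron is held more tightly (higher IE₁); down a group it sits in a higher shell, more shielded, and comes off more easily.
All are in group 1, so first ionization energy increases up the group.
So from highest to lowest: H > Li > Na.

H, Li, Na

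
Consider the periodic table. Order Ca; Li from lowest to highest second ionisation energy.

Ca < Li

Consider each +1 ion: Ca⁺ still has 1 valence electron; Li⁺ is the bare [He] core.
Core electrons are held far more tightly than valence electrons, so Li tops the IE_2 order.
The numbers (kJ/mol): Ca 1145, Li 7298.
Hence IE_2: Ca < Li.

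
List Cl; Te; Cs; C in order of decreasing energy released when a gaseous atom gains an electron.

Cl > Te > C > Cs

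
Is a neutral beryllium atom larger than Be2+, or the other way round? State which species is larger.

Be

Forming Be2+ removes 2 electrons from Be. Fewer electrons for the same nuclear charge means less shielding and a higher Z_eff on the remaining electrons, and for main-group metals the entire outer shell is lost.
A cation is smaller than its parent atom: Be2+ < Be.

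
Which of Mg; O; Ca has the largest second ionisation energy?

O

Consider each +1 ion: Mg⁺ still has 1 valence electron; O⁺ still has 5 valence electrons; Ca⁺ still has 1 valence electron.
All are still removing valence electrons, so compare the +1 ions as you would atoms: IE_2 generally rises across a period (higher Z_eff) and falls down a group (larger shell), subject to the usual subshell exceptions.
Valence configurations: Mg⁺ [Ne]3s¹, O⁺ [He]2s²2p³, Ca⁺ [Ar]4s¹.
Tabulated IE_2 (kJ/mol): Mg 1451, O 3388, Ca 1145.
Putting it together, IE_2: Ca < Mg < O.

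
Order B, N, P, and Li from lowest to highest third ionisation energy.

P < B < N < Li

IE_3 is the cost of taking one more electron from the +2 cation: B²⁺ still has 1 valence electron; N²⁺ still has 3 valence electrons; P²⁺ still has 3 valence electrons; Li²⁺ is already 1 electron into the core.
Core electrons are held far more tightly than valence electrons, so Li tops the IE_3 order.
Valence configurations: B²⁺ [He]2s¹, N²⁺ [He]2s²2p¹, P²⁺ [Ne]3s²3p¹.
Approximate IE_3 values (kJ/mol): B 3660, N 4578, P 2914, Li 11815.
Overall IE_3 order: P < B < N < Li.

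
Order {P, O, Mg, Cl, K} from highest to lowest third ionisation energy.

Mg > O > K > Cl > P

The third ionization energy removes an electron from the +2 ion. For each element: P²⁺ still has 3 valence electrons; O²⁺ still has 4 valence electrons; Mg²⁺ is the bare [Ne] core; Cl²⁺ still has 5 valence electrons; K²⁺ is already 1 electron into the core.
Usually core removal costs more than valence removal, but here the competition is close: a tightly held n=2 valence electron can cost more to remove than an n=3 core electron, so the actual values have to decide it.
Valence configurations: P²⁺ [Ne]3s²3p¹, O²⁺ [He]2s²2p², Cl²⁺ [Ne]3s²3p³.
The numbers (kJ/mol): P 2914, O 5300, Mg 7733, Cl 3822, K 4420.
Overall IE_3 order: P < Cl < K < O < Mg.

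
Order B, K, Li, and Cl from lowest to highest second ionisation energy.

Cl, B, K, Li

The second ionization energy removes an electron from the +1 ion. For each element: B⁺ still has 2 valence electrons; K⁺ is the bare [Ar] core; Li⁺ is the bare [He] core; Cl⁺ still has 6 valence electrons.
Core electrons are held far more tightly than valence electrons, so K and Li top the IE_2 order.
Valence configurations: B⁺ [He]2s², Cl⁺ [Ne]3s²3p⁴.
Tabulated IE_2 (kJ/mol): B 2427, K 3052, Li 7298, Cl 2298.
Overall IE_2 order: Cl < B < K < Li.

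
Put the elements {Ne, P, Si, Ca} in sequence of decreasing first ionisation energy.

Ne, P, Si, Ca

Removing the outermost electron gets harder across a period and easier down a group.
Neither a single period nor a single group — weigh both effects.
Si > Ca: relative to Ca, both the across-period and down-group shifts push Si's first ionization energy up.
P > Si: P lies to the right of Si in period 3, so the across-period effect alone puts P higher.
Ne > P: relative to P, both the across-period and down-group shifts push Ne's first ionization energy up.
Tabulated first ionization energy (kJ/mol): Ne 2081, Si 786, P 1012, Ca 590.
So from highest to lowest: Ne > P > Si > Ca.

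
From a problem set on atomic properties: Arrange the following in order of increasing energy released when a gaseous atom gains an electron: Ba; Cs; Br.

Electron affinity generally becomes more exothermic across a period toward the halogens and less exothermic down a group.
These span different periods and groups, so the two trends combine.
Cs > Ba: this pair runs against the simple trend — see the exception note.
Br > Cs: both effects reinforce here, so Br is clearly the higher of the two.
Note the exception: Cs has a higher electron affinity than Ba, contrary to the simple trend — adding an electron to Ba (ns²) has to open a new, higher-energy np subshell, which is unfavourable.
Approximate values (kJ/mol): Br 325, Cs 46, Ba 14.
So from lowest to highest: Ba < Cs < Br.

Ba < Cs < Br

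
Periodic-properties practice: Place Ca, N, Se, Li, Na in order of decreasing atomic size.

Li is in period 2, group 1; N is in period 2, group 15; Na is in period 3, group 1; Ca is in period 4, group 2; Se is in period 4, group 16.
Atomic radius shrinks across a period as nuclear charge pulls the same shell inward, and grows down a group as new shells are added.
These span different periods and groups, so the two trends combine.
Se > N: period and group pull opposite ways; the down-group shift dominates (116 vs 71 pm).
Li > Se: period and group pull opposite ways; the across-period shift dominates (133 vs 116 pm).
Na > Li: Na sits below Li in group 1, so the down-group effect alone puts Na larger.
Ca > Na: period and group pull opposite ways; the down-group shift dominates (171 vs 155 pm).
Approximate values (pm): Li 133, N 71, Na 155, Ca 171, Se 116.
So from largest to smallest: Ca > Na > Li > Se > N.

Ca > Na > Li > Se > N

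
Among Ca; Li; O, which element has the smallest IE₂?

Ca

Consider each +1 ion: Ca⁺ still has 1 valence electron; Li⁺ is the bare [He] core; O⁺ still has 5 valence electrons.
Core electrons are held far more tightly than valence electrons, so Li tops the IE_2 order.
Valence configurations: Ca⁺ [Ar]4s¹, O⁺ [He]2s²2p³.
Tabulated IE_2 (kJ/mol): Ca 1145, Li 7298, O 3388.
Overall IE_2 order: Ca < O < Li.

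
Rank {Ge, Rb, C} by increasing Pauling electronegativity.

C is in period 2, group 14; Ge is in period 4, group 14; Rb is in period 5, group 1.
Atoms toward the upper right of the periodic table pull bonding electrons most strongly.
Neither a single period nor a single group — weigh both effects.
Ge > Rb: both effects reinforce here, so Ge is clearly the higher of the two.
C > Ge: they share group 14; the group trend gives C the larger value.
Approximate values (Pauling): C 2.55, Ge 2.01, Rb 0.82.
So from lowest to highest: Rb < Ge < C.

Rb < Ge < C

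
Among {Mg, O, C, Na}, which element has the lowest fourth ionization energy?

After 3 electrons have been removed, what remains? Mg³⁺ is already 1 electron into the core; O³⁺ still has 3 valence electrons; C³⁺ still has 1 valence electron; Na³⁺ is already 2 electrons into the core.
Breaking into a closed-shell core is much more expensive than removing a leftover valence electron — Na and Mg have the largest IE_4 here.
Valence configurations: O³⁺ [He]2s²2p¹, C³⁺ [He]2s¹.
The numbers (kJ/mol): Mg 10543, O 7469, C 6223, Na 9543.
Putting it together, IE_4: C < O < Na < Mg.

C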